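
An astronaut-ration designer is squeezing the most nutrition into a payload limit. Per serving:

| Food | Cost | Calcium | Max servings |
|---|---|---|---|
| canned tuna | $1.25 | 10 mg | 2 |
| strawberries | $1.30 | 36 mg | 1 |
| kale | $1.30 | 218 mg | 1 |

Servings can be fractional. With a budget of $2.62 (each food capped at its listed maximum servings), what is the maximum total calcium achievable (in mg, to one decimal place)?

Calcium per dollar: kale 167.7, strawberries 27.69, canned tuna 8.
Take 1 serving of kale: spends $1.30, +218.0 mg calcium (running total 218.0 mg).
Take 1 serving of strawberries: spends $1.30, +36.0 mg calcium (running total 254.0 mg).
Take 0.016 servings of canned tuna: spends $0.02, +0.2 mg calcium (running total 254.2 mg).
Greedy by best ratio exhausts the cost allowance optimally: 254.2 mg.

254.2 mg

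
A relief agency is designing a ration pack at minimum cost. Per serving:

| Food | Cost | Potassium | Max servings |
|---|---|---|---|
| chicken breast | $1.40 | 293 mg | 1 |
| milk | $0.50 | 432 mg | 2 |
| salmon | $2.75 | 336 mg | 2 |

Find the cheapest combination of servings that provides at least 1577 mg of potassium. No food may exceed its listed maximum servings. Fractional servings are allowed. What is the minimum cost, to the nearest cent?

$5.84

Cost per mg of potassium: milk $0.0012, chicken breast $0.0048, salmon $0.0082.
Take 2 servings of milk: +864.0 mg potassium for $1.00 (total $1.00, still need 713.0 mg).
Take 1 serving of chicken breast: +293.0 mg potassium for $1.40 (total $2.40, still need 420.0 mg).
Take 1.25 servings of salmon: +420.0 mg potassium for $3.44 (total $5.84, still need 0.0 mg).
Filling from the cheapest source first is optimal under one linear minimum: $5.84.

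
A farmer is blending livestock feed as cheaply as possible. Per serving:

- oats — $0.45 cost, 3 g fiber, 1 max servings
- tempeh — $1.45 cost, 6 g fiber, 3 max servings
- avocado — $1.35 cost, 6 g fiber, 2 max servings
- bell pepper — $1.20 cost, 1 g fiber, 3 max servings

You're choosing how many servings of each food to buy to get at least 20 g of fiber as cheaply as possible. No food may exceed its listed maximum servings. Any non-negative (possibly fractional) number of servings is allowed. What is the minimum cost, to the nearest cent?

Cost per g of fiber: oats $0.1500, avocado $0.2250, tempeh $0.2417, bell pepper $1.2000.
Take 1 serving of oats: +3.0 g fiber for $0.45 (total $0.45, still need 17.0 g).
Take 2 servings of avocado: +12.0 g fiber for $2.70 (total $3.15, still need 5.0 g).
Take 0.8333 servings of tempeh: +5.0 g fiber for $1.21 (total $4.36, still need 0.0 g).
Filling from the cheapest source first is optimal under one linear minimum: $4.36.

$4.36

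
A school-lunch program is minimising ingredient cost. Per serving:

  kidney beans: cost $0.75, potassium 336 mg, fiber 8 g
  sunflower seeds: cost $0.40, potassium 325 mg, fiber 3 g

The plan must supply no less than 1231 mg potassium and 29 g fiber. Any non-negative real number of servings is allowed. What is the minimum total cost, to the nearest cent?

kidney beans only: max(1231/336, 29/8) = 3.664 servings → $2.75.
sunflower seeds only: max(1231/325, 29/3) = 9.667 servings → $3.87.
kidney beans + sunflower seeds with both tight: 3.601 servings and 0.06533 servings → $2.73.
The minimum over all feasible corners is $2.73.

$2.73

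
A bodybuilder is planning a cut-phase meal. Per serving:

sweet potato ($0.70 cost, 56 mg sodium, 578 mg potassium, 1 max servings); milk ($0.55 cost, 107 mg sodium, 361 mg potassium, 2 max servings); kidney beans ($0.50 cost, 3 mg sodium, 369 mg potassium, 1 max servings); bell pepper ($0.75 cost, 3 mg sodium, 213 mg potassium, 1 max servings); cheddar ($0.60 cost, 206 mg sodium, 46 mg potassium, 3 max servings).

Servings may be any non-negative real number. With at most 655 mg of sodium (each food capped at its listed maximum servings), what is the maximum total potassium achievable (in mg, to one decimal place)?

Potassium per mg sodium: kidney beans 123, bell pepper 71, sweet potato 10.32, milk 3.374, cheddar 0.2233.
Take 1 serving of kidney beans: uses 3 mg sodium, +369.0 mg potassium (running total 369.0 mg).
Take 1 serving of bell pepper: uses 3 mg sodium, +213.0 mg potassium (running total 582.0 mg).
Take 1 serving of sweet potato: uses 56 mg sodium, +578.0 mg potassium (running total 1160.0 mg).
Take 2 servings of milk: uses 214 mg sodium, +722.0 mg potassium (running total 1882.0 mg).
Take 1.84 servings of cheddar: uses 379 mg sodium, +84.6 mg potassium (running total 1966.6 mg).
Filling greedily by potassium-per-mg sodium is optimal for one linear limit, giving 1966.6 mg.

1966.6 mg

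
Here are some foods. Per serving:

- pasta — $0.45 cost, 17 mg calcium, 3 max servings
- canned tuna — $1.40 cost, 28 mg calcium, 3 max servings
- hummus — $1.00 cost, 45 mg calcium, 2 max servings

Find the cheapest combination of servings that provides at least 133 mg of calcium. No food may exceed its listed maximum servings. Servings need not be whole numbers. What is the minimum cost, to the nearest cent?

$3.14

Cost per mg of calcium: hummus $0.0222, pasta $0.0265, canned tuna $0.0500.
Take 2 servings of hummus: +90.0 mg calcium for $2.00 (total $2.00, still need 43.0 mg).
Take 2.529 servings of pasta: +43.0 mg calcium for $1.14 (total $3.14, still need 0.0 mg).
Greedy by cheapest-per-mg is optimal for a single linear constraint, so the minimum cost is $3.14.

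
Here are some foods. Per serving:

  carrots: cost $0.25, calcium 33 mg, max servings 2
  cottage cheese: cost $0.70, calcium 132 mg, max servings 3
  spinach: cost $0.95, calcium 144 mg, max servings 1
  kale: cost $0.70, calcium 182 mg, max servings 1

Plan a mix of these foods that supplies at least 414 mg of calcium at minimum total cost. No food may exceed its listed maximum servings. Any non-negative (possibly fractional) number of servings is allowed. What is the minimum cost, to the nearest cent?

Cost per mg of calcium: kale $0.0038, cottage cheese $0.0053, spinach $0.0066, carrots $0.0076.
Take 1 serving of kale: +182.0 mg calcium for $0.70 (total $0.70, still need 232.0 mg).
Take 1.758 servings of cottage cheese: +232.0 mg calcium for $1.23 (total $1.93, still need 0.0 mg).
Filling from the cheapest source first is optimal under one linear minimum: $1.93.

$1.93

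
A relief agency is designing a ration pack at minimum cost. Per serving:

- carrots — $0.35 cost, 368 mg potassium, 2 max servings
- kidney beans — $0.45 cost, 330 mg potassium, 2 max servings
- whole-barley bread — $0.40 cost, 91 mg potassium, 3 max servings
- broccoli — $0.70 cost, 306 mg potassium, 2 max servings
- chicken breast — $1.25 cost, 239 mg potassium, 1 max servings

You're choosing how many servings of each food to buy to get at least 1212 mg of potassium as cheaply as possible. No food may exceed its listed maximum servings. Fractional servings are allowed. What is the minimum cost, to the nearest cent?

$1.35

Cost per mg of potassium: carrots $0.0010, kidney beans $0.0014, broccoli $0.0023, whole-barley bread $0.0044, chicken breast $0.0052.
Take 2 servings of carrots: +736.0 mg potassium for $0.70 (total $0.70, still need 476.0 mg).
Take 1.442 servings of kidney beans: +476.0 mg potassium for $0.65 (total $1.35, still need 0.0 mg).
Filling from the cheapest source first is optimal under one linear minimum: $1.35.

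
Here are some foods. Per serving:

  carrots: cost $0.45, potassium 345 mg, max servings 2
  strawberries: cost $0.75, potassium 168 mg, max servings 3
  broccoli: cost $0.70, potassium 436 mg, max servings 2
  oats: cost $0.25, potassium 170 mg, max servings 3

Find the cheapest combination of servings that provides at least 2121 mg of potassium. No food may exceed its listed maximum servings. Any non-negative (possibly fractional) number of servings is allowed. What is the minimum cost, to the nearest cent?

$3.27

Cost per mg of potassium: carrots $0.0013, oats $0.0015, broccoli $0.0016, strawberries $0.0045.
Take 2 servings of carrots: +690.0 mg potassium for $0.90 (total $0.90, still need 1431.0 mg).
Take 3 servings of oats: +510.0 mg potassium for $0.75 (total $1.65, still need 921.0 mg).
Take 2 servings of broccoli: +872.0 mg potassium for $1.40 (total $3.05, still need 49.0 mg).
Take 0.2917 servings of strawberries: +49.0 mg potassium for $0.22 (total $3.27, still need 0.0 mg).
Filling from the cheapest source first is optimal under one linear minimum: $3.27.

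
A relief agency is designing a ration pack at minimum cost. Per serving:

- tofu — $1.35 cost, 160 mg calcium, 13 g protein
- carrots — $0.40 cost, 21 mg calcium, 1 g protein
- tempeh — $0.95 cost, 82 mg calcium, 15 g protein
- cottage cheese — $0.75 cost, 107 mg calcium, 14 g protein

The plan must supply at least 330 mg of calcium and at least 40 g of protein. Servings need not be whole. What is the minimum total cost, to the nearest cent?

$2.31

Two binding constraints pin down two serving amounts, so the optimal mix uses at most two foods. The candidates are each food alone (scaled to the tighter of calcium/protein) and each pair with both constraints tight.
tofu only: max(330/160, 40/13) = 3.077 servings → $4.15.
carrots only: max(330/21, 40/1) = 40 servings → $16.00.
tempeh only: max(330/82, 40/15) = 4.024 servings → $3.82.
cottage cheese only: max(330/107, 40/14) = 3.084 servings → $2.31.
tofu + carrots with both targets exact would need a negative amount; discard.
tofu + tempeh with both tight: 1.252 servings and 1.582 servings → $3.19.
tofu + cottage cheese with both tight: 0.4005 servings and 2.485 servings → $2.40.
carrots + tempeh with both tight: 7.167 servings and 2.189 servings → $4.95.
carrots + cottage cheese with both tight: 1.818 servings and 2.727 servings → $2.77.
tempeh + cottage cheese with both targets exact would need a negative amount; discard.
Cheapest feasible corner: $2.31.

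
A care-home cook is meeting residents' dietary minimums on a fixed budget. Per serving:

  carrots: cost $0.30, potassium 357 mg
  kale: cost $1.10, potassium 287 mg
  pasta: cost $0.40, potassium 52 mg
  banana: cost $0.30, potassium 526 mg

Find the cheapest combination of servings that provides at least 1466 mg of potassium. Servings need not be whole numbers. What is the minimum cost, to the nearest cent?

Cost per mg of potassium: banana $0.0006, carrots $0.0008, kale $0.0038, pasta $0.0077.
With no serving limits, use only banana: 1466 mg / 526 mg = 2.787 servings × $0.30 = $0.84.

$0.84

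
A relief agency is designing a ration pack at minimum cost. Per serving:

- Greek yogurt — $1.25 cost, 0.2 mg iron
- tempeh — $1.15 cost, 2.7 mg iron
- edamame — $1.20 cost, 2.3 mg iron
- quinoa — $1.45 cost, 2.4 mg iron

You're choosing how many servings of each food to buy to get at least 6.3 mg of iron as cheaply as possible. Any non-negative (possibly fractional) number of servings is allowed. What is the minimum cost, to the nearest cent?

Cost per mg of iron: tempeh $0.4259, edamame $0.5217, quinoa $0.6042, Greek yogurt $6.2500.
With no serving limits, use only tempeh: 6.3 mg / 2.7 mg = 2.333 servings × $1.15 = $2.68.

$2.68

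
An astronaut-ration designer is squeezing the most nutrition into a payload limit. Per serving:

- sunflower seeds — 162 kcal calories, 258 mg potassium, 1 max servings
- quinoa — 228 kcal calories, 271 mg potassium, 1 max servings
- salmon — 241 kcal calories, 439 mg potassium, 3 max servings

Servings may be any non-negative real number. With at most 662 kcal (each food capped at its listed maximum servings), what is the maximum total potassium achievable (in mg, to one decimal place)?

Potassium per kcal: salmon 1.822, sunflower seeds 1.593, quinoa 1.189.
Take 2.747 servings of salmon: uses 662 kcal, +1205.9 mg potassium (running total 1205.9 mg).
Filling greedily by potassium-per-kcal is optimal for one linear limit, giving 1205.9 mg.

1205.9 mg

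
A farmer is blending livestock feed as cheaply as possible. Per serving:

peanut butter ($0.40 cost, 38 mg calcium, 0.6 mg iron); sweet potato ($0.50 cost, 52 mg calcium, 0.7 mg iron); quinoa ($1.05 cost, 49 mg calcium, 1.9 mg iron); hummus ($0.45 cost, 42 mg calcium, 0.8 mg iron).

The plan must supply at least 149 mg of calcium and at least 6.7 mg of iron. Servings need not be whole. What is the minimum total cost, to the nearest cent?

A basic optimal solution has at most two foods positive. Try each food alone and each pair with both targets met exactly.
peanut butter only: max(149/38, 6.7/0.6) = 11.17 servings → $4.47.
sweet potato only: max(149/52, 6.7/0.7) = 9.571 servings → $4.79.
quinoa only: max(149/49, 6.7/1.9) = 3.526 servings → $3.70.
hummus only: max(149/42, 6.7/0.8) = 8.375 servings → $3.77.
peanut butter + sweet potato: intersection lies outside the first quadrant.
peanut butter + quinoa with both targets exact would need a negative amount; discard.
peanut butter + hummus with both targets exact would need a negative amount; discard.
sweet potato + quinoa with both targets exact would need a negative amount; discard.
sweet potato + hummus: the both-tight solution has a negative serving — not a feasible corner.
quinoa + hummus: intersection lies outside the first quadrant.
So the least-cost plan costs $3.70.

$3.70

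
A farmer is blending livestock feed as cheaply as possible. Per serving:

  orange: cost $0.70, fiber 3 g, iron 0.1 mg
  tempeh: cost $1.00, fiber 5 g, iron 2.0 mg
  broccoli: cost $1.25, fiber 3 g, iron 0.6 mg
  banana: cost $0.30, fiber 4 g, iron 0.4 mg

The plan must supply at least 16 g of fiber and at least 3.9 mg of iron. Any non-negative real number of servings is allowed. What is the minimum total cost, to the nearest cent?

$2.16

Two binding constraints pin down two serving amounts, so the optimal mix uses at most two foods. The candidates are each food alone (scaled to the tighter of fiber/iron) and each pair with both constraints tight.
orange only: max(16/3, 3.9/0.1) = 39 servings → $27.30.
tempeh only: max(16/5, 3.9/2.0) = 3.2 servings → $3.20.
broccoli only: max(16/3, 3.9/0.6) = 6.5 servings → $8.12.
banana only: max(16/4, 3.9/0.4) = 9.75 servings → $2.92.
orange + tempeh with both tight: 2.273 servings and 1.836 servings → $3.43.
orange + broccoli with both targets exact would need a negative amount; discard.
orange + banana with both targets exact would need a negative amount; discard.
tempeh + broccoli with both tight: 0.7 servings and 4.167 servings → $5.91.
tempeh + banana with both tight: 1.533 servings and 2.083 servings → $2.16.
broccoli + banana: the both-tight solution has a negative serving — not a feasible corner.
Cheapest feasible corner: $2.16.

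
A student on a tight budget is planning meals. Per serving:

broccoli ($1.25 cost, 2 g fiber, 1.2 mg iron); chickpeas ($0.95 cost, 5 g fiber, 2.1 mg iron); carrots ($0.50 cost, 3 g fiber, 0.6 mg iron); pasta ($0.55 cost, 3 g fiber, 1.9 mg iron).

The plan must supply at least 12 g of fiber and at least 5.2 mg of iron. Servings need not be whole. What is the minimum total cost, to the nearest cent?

Minimising a linear cost over {fiber ≥ 12, iron ≥ 5.2, servings ≥ 0} — the optimum is at a vertex, using one or two foods.
broccoli only: max(12/2, 5.2/1.2) = 6 servings → $7.50.
chickpeas only: max(12/5, 5.2/2.1) = 2.476 servings → $2.35.
carrots only: max(12/3, 5.2/0.6) = 8.667 servings → $4.33.
pasta only: max(12/3, 5.2/1.9) = 4 servings → $2.20.
broccoli + chickpeas with both tight: 0.4444 servings and 2.222 servings → $2.67.
broccoli + carrots with both tight: 3.5 servings and 1.667 servings → $5.21.
broccoli + pasta: intersection lies outside the first quadrant.
chickpeas + carrots: the both-tight solution has a negative serving — not a feasible corner.
chickpeas + pasta with both tight: 2.25 servings and 0.25 servings → $2.27.
carrots + pasta with both tight: 1.846 servings and 2.154 servings → $2.11.
So the least-cost plan costs $2.11.

$2.11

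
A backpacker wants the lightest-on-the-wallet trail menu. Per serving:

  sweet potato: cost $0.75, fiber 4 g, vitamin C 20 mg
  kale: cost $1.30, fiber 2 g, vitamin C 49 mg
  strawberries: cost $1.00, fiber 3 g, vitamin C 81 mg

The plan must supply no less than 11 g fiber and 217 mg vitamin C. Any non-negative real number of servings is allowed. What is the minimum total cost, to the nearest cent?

sweet potato only: max(11/4, 217/20) = 10.85 servings → $8.14.
kale only: max(11/2, 217/49) = 5.5 servings → $7.15.
strawberries only: max(11/3, 217/81) = 3.667 servings → $3.67.
sweet potato + kale with both tight: 0.6731 servings and 4.154 servings → $5.90.
sweet potato + strawberries with both tight: 0.9091 servings and 2.455 servings → $3.14.
kale + strawberries: intersection lies outside the first quadrant.
The minimum over all feasible corners is $3.14.

$3.14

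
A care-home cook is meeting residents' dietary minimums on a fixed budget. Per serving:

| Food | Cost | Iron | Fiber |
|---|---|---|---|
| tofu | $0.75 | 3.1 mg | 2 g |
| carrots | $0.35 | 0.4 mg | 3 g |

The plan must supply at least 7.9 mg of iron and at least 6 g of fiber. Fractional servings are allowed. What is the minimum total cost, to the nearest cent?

This is a tiny linear program; its minimum lies at a vertex of the feasible set. List the vertices and price them.
tofu only: max(7.9/3.1, 6/2) = 3 servings → $2.25.
carrots only: max(7.9/0.4, 6/3) = 19.75 servings → $6.91.
tofu + carrots with both tight: 2.506 servings and 0.3294 servings → $1.99.
The minimum over all feasible corners is $1.99.

$1.99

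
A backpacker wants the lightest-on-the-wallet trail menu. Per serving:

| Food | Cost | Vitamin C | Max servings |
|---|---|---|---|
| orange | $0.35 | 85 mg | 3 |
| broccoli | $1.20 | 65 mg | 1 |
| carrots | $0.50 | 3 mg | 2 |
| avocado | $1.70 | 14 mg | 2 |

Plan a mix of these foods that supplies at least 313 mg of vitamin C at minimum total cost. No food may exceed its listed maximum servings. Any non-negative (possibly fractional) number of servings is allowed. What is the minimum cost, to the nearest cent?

$2.12

Cost per mg of vitamin C: orange $0.0041, broccoli $0.0185, avocado $0.1214, carrots $0.1667.
Take 3 servings of orange: +255.0 mg vitamin C for $1.05 (total $1.05, still need 58.0 mg).
Take 0.8923 servings of broccoli: +58.0 mg vitamin C for $1.07 (total $2.12, still need 0.0 mg).
Filling from the cheapest source first is optimal under one linear minimum: $2.12.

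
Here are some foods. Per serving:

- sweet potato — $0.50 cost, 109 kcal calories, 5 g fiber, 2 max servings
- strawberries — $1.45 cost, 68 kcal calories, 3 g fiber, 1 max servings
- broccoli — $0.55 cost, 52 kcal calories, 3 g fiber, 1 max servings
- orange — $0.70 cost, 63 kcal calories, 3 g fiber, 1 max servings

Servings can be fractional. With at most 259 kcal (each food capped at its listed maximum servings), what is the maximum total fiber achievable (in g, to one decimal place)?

Fiber per kcal: broccoli 0.05769, orange 0.04762, sweet potato 0.04587, strawberries 0.04412.
Take 1 serving of broccoli: uses 52 kcal, +3.0 g fiber (running total 3.0 g).
Take 1 serving of orange: uses 63 kcal, +3.0 g fiber (running total 6.0 g).
Take 1.321 servings of sweet potato: uses 144 kcal, +6.6 g fiber (running total 12.6 g).
Greedy by best ratio exhausts the calories allowance optimally: 12.6 g.

12.6 g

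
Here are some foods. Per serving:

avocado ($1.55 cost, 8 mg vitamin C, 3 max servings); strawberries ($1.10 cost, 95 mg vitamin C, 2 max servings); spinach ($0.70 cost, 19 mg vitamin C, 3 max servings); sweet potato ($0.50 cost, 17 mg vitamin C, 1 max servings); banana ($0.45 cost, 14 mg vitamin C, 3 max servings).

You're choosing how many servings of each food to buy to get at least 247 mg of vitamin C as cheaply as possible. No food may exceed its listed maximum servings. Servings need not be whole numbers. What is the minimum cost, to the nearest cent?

$3.99

Cost per mg of vitamin C: strawberries $0.0116, sweet potato $0.0294, banana $0.0321, spinach $0.0368, avocado $0.1938.
Take 2 servings of strawberries: +190.0 mg vitamin C for $2.20 (total $2.20, still need 57.0 mg).
Take 1 serving of sweet potato: +17.0 mg vitamin C for $0.50 (total $2.70, still need 40.0 mg).
Take 2.857 servings of banana: +40.0 mg vitamin C for $1.29 (total $3.99, still need 0.0 mg).
Filling from the cheapest source first is optimal under one linear minimum: $3.99.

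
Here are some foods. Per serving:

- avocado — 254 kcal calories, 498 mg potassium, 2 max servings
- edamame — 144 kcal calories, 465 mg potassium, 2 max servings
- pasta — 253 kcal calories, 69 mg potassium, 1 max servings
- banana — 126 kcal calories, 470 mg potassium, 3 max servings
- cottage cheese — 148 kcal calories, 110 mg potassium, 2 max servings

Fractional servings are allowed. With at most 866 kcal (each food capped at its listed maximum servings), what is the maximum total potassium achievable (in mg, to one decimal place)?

Potassium per kcal: banana 3.73, edamame 3.229, avocado 1.961, cottage cheese 0.7432, pasta 0.2727.
Take 3 servings of banana: uses 378 kcal, +1410.0 mg potassium (running total 1410.0 mg).
Take 2 servings of edamame: uses 288 kcal, +930.0 mg potassium (running total 2340.0 mg).
Take 0.7874 servings of avocado: uses 200 kcal, +392.1 mg potassium (running total 2732.1 mg).
Greedy by best ratio exhausts the calories allowance optimally: 2732.1 mg.

2732.1 mg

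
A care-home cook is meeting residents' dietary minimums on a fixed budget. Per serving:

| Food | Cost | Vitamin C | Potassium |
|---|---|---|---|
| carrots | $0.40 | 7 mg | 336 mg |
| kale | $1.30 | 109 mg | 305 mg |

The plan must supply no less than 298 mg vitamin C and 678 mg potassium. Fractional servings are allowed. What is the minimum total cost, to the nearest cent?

This is a tiny linear program; its minimum lies at a vertex of the feasible set. List the vertices and price them.
carrots only: max(298/7, 678/336) = 42.57 servings → $17.03.
kale only: max(298/109, 678/305) = 2.734 servings → $3.55.
carrots + kale with both targets exact would need a negative amount; discard.
Cheapest feasible corner: $3.55.

$3.55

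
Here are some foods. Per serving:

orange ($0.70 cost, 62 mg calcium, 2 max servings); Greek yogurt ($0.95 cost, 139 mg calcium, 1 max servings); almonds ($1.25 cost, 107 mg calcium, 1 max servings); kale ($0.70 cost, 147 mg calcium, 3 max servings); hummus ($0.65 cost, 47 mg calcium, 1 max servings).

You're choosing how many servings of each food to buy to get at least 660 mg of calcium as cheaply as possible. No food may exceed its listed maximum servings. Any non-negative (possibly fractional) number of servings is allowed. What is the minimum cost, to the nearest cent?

$3.95

Cost per mg of calcium: kale $0.0048, Greek yogurt $0.0068, orange $0.0113, almonds $0.0117, hummus $0.0138.
Take 3 servings of kale: +441.0 mg calcium for $2.10 (total $2.10, still need 219.0 mg).
Take 1 serving of Greek yogurt: +139.0 mg calcium for $0.95 (total $3.05, still need 80.0 mg).
Take 1.29 servings of orange: +80.0 mg calcium for $0.90 (total $3.95, still need 0.0 mg).
Greedy by cheapest-per-mg is optimal for a single linear constraint, so the minimum cost is $3.95.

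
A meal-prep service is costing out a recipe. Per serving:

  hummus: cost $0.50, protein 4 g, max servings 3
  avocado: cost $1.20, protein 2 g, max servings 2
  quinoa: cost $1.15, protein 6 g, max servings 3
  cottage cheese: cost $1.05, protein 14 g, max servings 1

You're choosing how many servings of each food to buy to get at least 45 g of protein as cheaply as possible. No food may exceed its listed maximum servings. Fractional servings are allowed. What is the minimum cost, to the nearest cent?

$6.60

Cost per g of protein: cottage cheese $0.0750, hummus $0.1250, quinoa $0.1917, avocado $0.6000.
Take 1 serving of cottage cheese: +14.0 g protein for $1.05 (total $1.05, still need 31.0 g).
Take 3 servings of hummus: +12.0 g protein for $1.50 (total $2.55, still need 19.0 g).
Take 3 servings of quinoa: +18.0 g protein for $3.45 (total $6.00, still need 1.0 g).
Take 0.5 servings of avocado: +1.0 g protein for $0.60 (total $6.60, still need 0.0 g).
Greedy by cheapest-per-g is optimal for a single linear constraint, so the minimum cost is $6.60.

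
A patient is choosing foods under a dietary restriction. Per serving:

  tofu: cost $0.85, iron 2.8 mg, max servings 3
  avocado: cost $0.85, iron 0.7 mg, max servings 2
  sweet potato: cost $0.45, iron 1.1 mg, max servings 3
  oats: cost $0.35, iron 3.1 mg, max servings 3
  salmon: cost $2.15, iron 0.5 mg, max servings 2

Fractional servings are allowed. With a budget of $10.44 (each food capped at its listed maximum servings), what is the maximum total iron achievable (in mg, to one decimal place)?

Iron per dollar: oats 8.857, tofu 3.294, sweet potato 2.444, avocado 0.8235, salmon 0.2326.
Take 3 servings of oats: spends $1.05, +9.3 mg iron (running total 9.3 mg).
Take 3 servings of tofu: spends $2.55, +8.4 mg iron (running total 17.7 mg).
Take 3 servings of sweet potato: spends $1.35, +3.3 mg iron (running total 21.0 mg).
Take 2 servings of avocado: spends $1.70, +1.4 mg iron (running total 22.4 mg).
Take 1.763 servings of salmon: spends $3.79, +0.9 mg iron (running total 23.3 mg).
Filling greedily by iron-per-dollar is optimal for one linear limit, giving 23.3 mg.

23.3 mg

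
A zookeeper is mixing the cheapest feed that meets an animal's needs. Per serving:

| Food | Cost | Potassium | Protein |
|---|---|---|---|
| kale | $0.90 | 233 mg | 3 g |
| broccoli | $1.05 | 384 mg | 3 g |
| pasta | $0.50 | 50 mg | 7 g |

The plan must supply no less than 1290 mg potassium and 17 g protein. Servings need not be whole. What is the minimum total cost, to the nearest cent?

$3.91

A basic optimal solution has at most two foods positive. Try each food alone and each pair with both targets met exactly.
kale only: max(1290/233, 17/3) = 5.667 servings → $5.10.
broccoli only: max(1290/384, 17/3) = 5.667 servings → $5.95.
pasta only: max(1290/50, 17/7) = 25.8 servings → $12.90.
kale + broccoli: intersection lies outside the first quadrant.
kale + pasta with both tight: 5.523 servings and 0.06144 servings → $5.00.
broccoli + pasta with both tight: 3.223 servings and 1.047 servings → $3.91.
The minimum over all feasible corners is $3.91.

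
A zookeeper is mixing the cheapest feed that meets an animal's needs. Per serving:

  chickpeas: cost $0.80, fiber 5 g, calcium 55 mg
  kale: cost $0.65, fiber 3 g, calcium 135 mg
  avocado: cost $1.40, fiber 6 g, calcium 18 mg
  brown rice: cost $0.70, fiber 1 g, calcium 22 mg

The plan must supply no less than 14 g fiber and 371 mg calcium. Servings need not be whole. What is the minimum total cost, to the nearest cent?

$2.60

chickpeas only: max(14/5, 371/55) = 6.745 servings → $5.40.
kale only: max(14/3, 371/135) = 4.667 servings → $3.03.
avocado only: max(14/6, 371/18) = 20.61 servings → $28.86.
brown rice only: max(14/1, 371/22) = 16.86 servings → $11.80.
chickpeas + kale with both tight: 1.524 servings and 2.127 servings → $2.60.
chickpeas + avocado: intersection lies outside the first quadrant.
chickpeas + brown rice: intersection lies outside the first quadrant.
kale + avocado with both tight: 2.611 servings and 1.028 servings → $3.14.
kale + brown rice with both tight: 0.913 servings and 11.26 servings → $8.48.
avocado + brown rice: intersection lies outside the first quadrant.
So the least-cost plan costs $2.60.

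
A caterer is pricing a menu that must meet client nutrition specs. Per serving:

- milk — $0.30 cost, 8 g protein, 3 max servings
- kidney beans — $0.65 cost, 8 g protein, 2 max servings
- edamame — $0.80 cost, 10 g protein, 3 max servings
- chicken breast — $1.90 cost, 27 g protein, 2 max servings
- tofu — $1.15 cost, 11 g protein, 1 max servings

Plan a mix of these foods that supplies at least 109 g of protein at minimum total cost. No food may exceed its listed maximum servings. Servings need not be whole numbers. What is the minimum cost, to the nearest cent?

Cost per g of protein: milk $0.0375, chicken breast $0.0704, edamame $0.0800, kidney beans $0.0813, tofu $0.1045.
Take 3 servings of milk: +24.0 g protein for $0.90 (total $0.90, still need 85.0 g).
Take 2 servings of chicken breast: +54.0 g protein for $3.80 (total $4.70, still need 31.0 g).
Take 3 servings of edamame: +30.0 g protein for $2.40 (total $7.10, still need 1.0 g).
Take 0.125 servings of kidney beans: +1.0 g protein for $0.08 (total $7.18, still need 0.0 g).
Greedy by cheapest-per-g is optimal for a single linear constraint, so the minimum cost is $7.18.

$7.18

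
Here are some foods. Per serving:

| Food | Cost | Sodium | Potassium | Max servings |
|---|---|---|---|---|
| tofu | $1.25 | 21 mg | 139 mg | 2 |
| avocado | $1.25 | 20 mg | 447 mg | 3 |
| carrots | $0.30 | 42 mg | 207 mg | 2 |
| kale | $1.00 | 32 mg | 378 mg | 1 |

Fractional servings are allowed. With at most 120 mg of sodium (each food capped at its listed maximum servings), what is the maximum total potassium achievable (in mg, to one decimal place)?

1904.3 mg

Potassium per mg sodium: avocado 22.35, kale 11.81, tofu 6.619, carrots 4.929.
Take 3 servings of avocado: uses 60 mg sodium, +1341.0 mg potassium (running total 1341.0 mg).
Take 1 serving of kale: uses 32 mg sodium, +378.0 mg potassium (running total 1719.0 mg).
Take 1.333 servings of tofu: uses 28 mg sodium, +185.3 mg potassium (running total 1904.3 mg).
Greedy by best ratio exhausts the sodium allowance optimally: 1904.3 mg.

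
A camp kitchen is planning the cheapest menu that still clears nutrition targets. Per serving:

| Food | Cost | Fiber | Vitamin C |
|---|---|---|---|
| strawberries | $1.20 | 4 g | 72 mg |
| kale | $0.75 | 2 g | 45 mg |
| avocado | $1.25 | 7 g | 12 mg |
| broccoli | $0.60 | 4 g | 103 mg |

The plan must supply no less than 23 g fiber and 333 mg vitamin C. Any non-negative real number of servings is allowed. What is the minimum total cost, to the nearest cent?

The cheapest plan sits at a corner of the feasible region — with two constraints it uses at most two foods.
strawberries only: max(23/4, 333/72) = 5.75 servings → $6.90.
kale only: max(23/2, 333/45) = 11.5 servings → $8.62.
avocado only: max(23/7, 333/12) = 27.75 servings → $34.69.
broccoli only: max(23/4, 333/103) = 5.75 servings → $3.45.
strawberries + kale: intersection lies outside the first quadrant.
strawberries + avocado with both tight: 4.507 servings and 0.7105 servings → $6.30.
strawberries + broccoli: the both-tight solution has a negative serving — not a feasible corner.
kale + avocado with both tight: 7.062 servings and 1.268 servings → $6.88.
kale + broccoli with both targets exact would need a negative amount; discard.
avocado + broccoli with both tight: 1.541 servings and 3.053 servings → $3.76.
Cheapest feasible corner: $3.45.

$3.45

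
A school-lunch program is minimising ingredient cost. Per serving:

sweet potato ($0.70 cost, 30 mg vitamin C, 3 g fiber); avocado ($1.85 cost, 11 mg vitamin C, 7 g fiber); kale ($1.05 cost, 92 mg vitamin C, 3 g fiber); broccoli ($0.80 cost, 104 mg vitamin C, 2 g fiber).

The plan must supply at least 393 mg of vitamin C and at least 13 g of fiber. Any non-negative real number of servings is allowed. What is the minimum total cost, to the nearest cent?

$4.08

Minimising a linear cost over {vitamin C ≥ 393, fiber ≥ 13, servings ≥ 0} — the optimum is at a vertex, using one or two foods.
sweet potato only: max(393/30, 13/3) = 13.1 servings → $9.17.
avocado only: max(393/11, 13/7) = 35.73 servings → $66.10.
kale only: max(393/92, 13/3) = 4.333 servings → $4.55.
broccoli only: max(393/104, 13/2) = 6.5 servings → $5.20.
sweet potato + avocado: the both-tight solution has a negative serving — not a feasible corner.
sweet potato + kale with both tight: 0.0914 servings and 4.242 servings → $4.52.
sweet potato + broccoli with both tight: 2.246 servings and 3.131 servings → $4.08.
avocado + kale with both tight: 0.02782 servings and 4.268 servings → $4.53.
avocado + broccoli with both tight: 0.8017 servings and 3.694 servings → $4.44.
kale + broccoli: intersection lies outside the first quadrant.
Cheapest feasible corner: $4.08.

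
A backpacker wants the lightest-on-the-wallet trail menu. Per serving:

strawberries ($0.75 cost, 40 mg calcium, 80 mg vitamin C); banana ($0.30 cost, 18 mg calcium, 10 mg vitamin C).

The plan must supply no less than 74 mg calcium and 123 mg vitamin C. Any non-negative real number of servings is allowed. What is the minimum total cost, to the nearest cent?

$1.35

The cheapest plan sits at a corner of the feasible region — with two constraints it uses at most two foods.
strawberries only: max(74/40, 123/80) = 1.85 servings → $1.39.
banana only: max(74/18, 123/10) = 12.3 servings → $3.69.
strawberries + banana with both tight: 1.417 servings and 0.9615 servings → $1.35.
Cheapest feasible corner: $1.35.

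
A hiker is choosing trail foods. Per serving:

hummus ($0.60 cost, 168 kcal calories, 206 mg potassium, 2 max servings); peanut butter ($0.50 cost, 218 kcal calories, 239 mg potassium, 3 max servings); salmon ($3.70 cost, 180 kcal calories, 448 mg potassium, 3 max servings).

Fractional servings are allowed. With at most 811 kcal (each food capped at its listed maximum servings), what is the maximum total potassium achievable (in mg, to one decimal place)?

1676.3 mg

Potassium per kcal: salmon 2.489, hummus 1.226, peanut butter 1.096.
Take 3 servings of salmon: uses 540 kcal, +1344.0 mg potassium (running total 1344.0 mg).
Take 1.613 servings of hummus: uses 271 kcal, +332.3 mg potassium (running total 1676.3 mg).
Filling greedily by potassium-per-kcal is optimal for one linear limit, giving 1676.3 mg.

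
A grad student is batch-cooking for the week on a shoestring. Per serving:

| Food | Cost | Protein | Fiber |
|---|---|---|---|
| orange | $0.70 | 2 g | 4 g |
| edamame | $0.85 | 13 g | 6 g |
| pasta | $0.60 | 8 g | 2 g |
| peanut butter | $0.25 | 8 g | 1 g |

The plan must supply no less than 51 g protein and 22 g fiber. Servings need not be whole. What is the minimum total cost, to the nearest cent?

$3.18

With two linear requirements the optimum uses one or two foods; enumerate the corners.
orange only: max(51/2, 22/4) = 25.5 servings → $17.85.
edamame only: max(51/13, 22/6) = 3.923 servings → $3.33.
pasta only: max(51/8, 22/2) = 11 servings → $6.60.
peanut butter only: max(51/8, 22/1) = 22 servings → $5.50.
orange + edamame with both targets exact would need a negative amount; discard.
orange + pasta with both tight: 2.643 servings and 5.714 servings → $5.28.
orange + peanut butter with both tight: 4.167 servings and 5.333 servings → $4.25.
edamame + pasta with both tight: 3.364 servings and 0.9091 servings → $3.40.
edamame + peanut butter with both tight: 3.571 servings and 0.5714 servings → $3.18.
pasta + peanut butter: the both-tight solution has a negative serving — not a feasible corner.
So the least-cost plan costs $3.18.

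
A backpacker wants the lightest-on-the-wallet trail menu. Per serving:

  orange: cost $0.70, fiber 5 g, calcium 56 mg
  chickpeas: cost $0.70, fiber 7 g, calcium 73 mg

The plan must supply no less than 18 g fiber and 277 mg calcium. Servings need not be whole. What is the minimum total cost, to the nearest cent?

Minimising a linear cost over {fiber ≥ 18, calcium ≥ 277, servings ≥ 0} — the optimum is at a vertex, using one or two foods.
orange only: max(18/5, 277/56) = 4.946 servings → $3.46.
chickpeas only: max(18/7, 277/73) = 3.795 servings → $2.66.
orange + chickpeas with both targets exact would need a negative amount; discard.
The minimum over all feasible corners is $2.66.

$2.66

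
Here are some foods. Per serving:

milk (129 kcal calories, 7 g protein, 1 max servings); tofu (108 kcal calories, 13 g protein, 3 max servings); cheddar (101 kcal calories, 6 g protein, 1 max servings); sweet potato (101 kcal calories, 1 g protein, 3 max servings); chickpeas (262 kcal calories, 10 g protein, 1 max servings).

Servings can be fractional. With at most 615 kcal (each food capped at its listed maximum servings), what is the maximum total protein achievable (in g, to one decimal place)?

54.3 g

Protein per kcal: tofu 0.1204, cheddar 0.05941, milk 0.05426, chickpeas 0.03817, sweet potato 0.009901.
Take 3 servings of tofu: uses 324 kcal, +39.0 g protein (running total 39.0 g).
Take 1 serving of cheddar: uses 101 kcal, +6.0 g protein (running total 45.0 g).
Take 1 serving of milk: uses 129 kcal, +7.0 g protein (running total 52.0 g).
Take 0.2328 servings of chickpeas: uses 61 kcal, +2.3 g protein (running total 54.3 g).
Greedy by best ratio exhausts the calories allowance optimally: 54.3 g.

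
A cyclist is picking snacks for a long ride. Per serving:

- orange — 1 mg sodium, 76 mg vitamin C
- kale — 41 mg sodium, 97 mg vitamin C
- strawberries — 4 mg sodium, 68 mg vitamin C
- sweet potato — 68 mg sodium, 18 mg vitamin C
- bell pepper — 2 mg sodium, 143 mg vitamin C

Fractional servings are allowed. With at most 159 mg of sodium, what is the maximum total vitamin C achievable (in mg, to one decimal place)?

12084.0 mg

Vitamin C per mg sodium: orange 76, bell pepper 71.5, strawberries 17, kale 2.366, sweet potato 0.2647.
With no serving limits, spend the whole sodium allowance on orange: 159 mg / 1 mg × 76 mg = 12084.0 mg.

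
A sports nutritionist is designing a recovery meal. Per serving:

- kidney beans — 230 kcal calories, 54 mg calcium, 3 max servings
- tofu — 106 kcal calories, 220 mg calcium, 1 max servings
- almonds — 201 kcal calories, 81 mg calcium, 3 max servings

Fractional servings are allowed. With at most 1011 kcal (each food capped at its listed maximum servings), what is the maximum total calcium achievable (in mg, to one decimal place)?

533.9 mg

Calcium per kcal: tofu 2.075, almonds 0.403, kidney beans 0.2348.
Take 1 serving of tofu: uses 106 kcal, +220.0 mg calcium (running total 220.0 mg).
Take 3 servings of almonds: uses 603 kcal, +243.0 mg calcium (running total 463.0 mg).
Take 1.313 servings of kidney beans: uses 302 kcal, +70.9 mg calcium (running total 533.9 mg).
Greedy by best ratio exhausts the calories allowance optimally: 533.9 mg.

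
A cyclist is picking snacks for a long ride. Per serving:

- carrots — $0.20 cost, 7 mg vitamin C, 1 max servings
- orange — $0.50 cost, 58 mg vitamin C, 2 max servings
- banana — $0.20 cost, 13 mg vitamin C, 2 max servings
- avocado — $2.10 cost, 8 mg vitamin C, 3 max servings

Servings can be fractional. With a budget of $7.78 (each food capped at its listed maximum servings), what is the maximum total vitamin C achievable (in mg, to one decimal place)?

172.5 mg

Vitamin C per dollar: orange 116, banana 65, carrots 35, avocado 3.81.
Take 2 servings of orange: spends $1.00, +116.0 mg vitamin C (running total 116.0 mg).
Take 2 servings of banana: spends $0.40, +26.0 mg vitamin C (running total 142.0 mg).
Take 1 serving of carrots: spends $0.20, +7.0 mg vitamin C (running total 149.0 mg).
Take 2.943 servings of avocado: spends $6.18, +23.5 mg vitamin C (running total 172.5 mg).
Filling greedily by vitamin C-per-dollar is optimal for one linear limit, giving 172.5 mg.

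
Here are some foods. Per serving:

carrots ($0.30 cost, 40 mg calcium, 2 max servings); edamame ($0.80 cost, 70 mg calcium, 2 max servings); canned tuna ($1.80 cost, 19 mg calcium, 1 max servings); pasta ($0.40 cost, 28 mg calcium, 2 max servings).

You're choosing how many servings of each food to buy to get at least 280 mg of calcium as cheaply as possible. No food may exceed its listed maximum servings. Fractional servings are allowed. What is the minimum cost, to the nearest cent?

$3.38

Cost per mg of calcium: carrots $0.0075, edamame $0.0114, pasta $0.0143, canned tuna $0.0947.
Take 2 servings of carrots: +80.0 mg calcium for $0.60 (total $0.60, still need 200.0 mg).
Take 2 servings of edamame: +140.0 mg calcium for $1.60 (total $2.20, still need 60.0 mg).
Take 2 servings of pasta: +56.0 mg calcium for $0.80 (total $3.00, still need 4.0 mg).
Take 0.2105 servings of canned tuna: +4.0 mg calcium for $0.38 (total $3.38, still need 0.0 mg).
Greedy by cheapest-per-mg is optimal for a single linear constraint, so the minimum cost is $3.38.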